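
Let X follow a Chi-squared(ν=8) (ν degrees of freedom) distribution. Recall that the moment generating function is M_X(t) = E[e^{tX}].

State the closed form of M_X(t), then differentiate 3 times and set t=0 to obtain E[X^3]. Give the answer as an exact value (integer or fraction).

M_X(t) = (1 - 2*t)^(-4)
D^3[M](t) = -960/(128*t^7 - 448*t^6 + 672*t^5 - 560*t^4 + 280*t^3 - 84*t^2 + 14*t - 1)

E[X^3] = D^3[M](0) = 960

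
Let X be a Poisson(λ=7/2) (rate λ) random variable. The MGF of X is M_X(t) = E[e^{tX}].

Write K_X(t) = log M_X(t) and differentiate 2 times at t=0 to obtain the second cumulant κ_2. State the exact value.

κ_2 = D^2[K](0) = 7/2

M_X(t) = e^(7*e^(t)/2 - 7/2)
K_X(t) = log M_X(t) = 7*e^(t)/2 - 7/2
D^2[K](t) = 7*e^(t)/2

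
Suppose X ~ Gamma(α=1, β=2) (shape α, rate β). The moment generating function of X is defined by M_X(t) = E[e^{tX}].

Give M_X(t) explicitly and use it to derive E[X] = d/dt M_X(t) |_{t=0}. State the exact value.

E[X] = M′(0) = 1/2

M_X(t) = 2/(2 - t)
M′(t) = 2/(t^2 - 4*t + 4)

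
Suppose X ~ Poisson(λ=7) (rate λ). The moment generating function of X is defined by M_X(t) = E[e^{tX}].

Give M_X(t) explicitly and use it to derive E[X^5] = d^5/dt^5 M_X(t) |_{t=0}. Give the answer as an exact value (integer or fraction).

E[X^5] = M′′′′′(0) = 50134

M_X(t) = e^(7*e^(t) - 7)
M′(t) = 7*e^(-7)*e^(t)*e^(7*e^(t))
M′′(t) = (49*e^(2*t)*e^(7*e^(t)) + 7*e^(t)*e^(7*e^(t)))*e^(-7)
M′′′(t) = (343*e^(3*t)*e^(7*e^(t)) + 147*e^(2*t)*e^(7*e^(t)) + 7*e^(t)*e^(7*e^(t)))*e^(-7)
M′′′′(t) = (2401*e^(4*t)*e^(7*e^(t)) + 2058*e^(3*t)*e^(7*e^(t)) + 343*e^(2*t)*e^(7*e^(t)) + 7*e^(t)*e^(7*e^(t)))*e^(-7)
M′′′′′(t) = (16807*e^(5*t)*e^(7*e^(t)) + 24010*e^(4*t)*e^(7*e^(t)) + 8575*e^(3*t)*e^(7*e^(t)) + 735*e^(2*t)*e^(7*e^(t)) + 7*e^(t)*e^(7*e^(t)))*e^(-7)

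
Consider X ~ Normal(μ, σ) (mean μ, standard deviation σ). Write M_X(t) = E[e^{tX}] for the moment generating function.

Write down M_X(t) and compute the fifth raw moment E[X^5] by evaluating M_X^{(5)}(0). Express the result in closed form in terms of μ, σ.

M_X(t) = e^(μ*t + σ^2*t^2/2)

E[X^5] = M^(5)(0) = μ*(μ^4 + 10*μ^2*σ^2 + 15*σ^4)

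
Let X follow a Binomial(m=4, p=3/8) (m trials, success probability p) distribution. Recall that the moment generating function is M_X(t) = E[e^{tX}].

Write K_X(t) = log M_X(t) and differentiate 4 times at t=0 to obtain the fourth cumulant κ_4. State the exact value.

M_X(t) = (3*e^(t)/8 + 5/8)^4
K_X(t) = log M_X(t) = 4*log(3*e^(t)/8 + 5/8)
K^(4)(t) = (540*e^(3*t) - 3600*e^(2*t) + 1500*e^(t))/(81*e^(4*t) + 540*e^(3*t) + 1350*e^(2*t) + 1500*e^(t) + 625)

κ_4 = K^(4)(0) = -195/512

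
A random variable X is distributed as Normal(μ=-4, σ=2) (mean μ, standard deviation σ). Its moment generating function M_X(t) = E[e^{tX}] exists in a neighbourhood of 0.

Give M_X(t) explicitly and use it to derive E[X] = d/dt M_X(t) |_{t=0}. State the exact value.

M_X(t) = e^(2*t^2 - 4*t)
M′(t) = 4*t*e^(-4*t)*e^(2*t^2) - 4*e^(-4*t)*e^(2*t^2)

E[X] = M′(0) = -4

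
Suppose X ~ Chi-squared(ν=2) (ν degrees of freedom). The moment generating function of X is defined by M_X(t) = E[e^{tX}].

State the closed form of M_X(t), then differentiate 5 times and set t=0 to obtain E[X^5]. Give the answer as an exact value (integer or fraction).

E[X^5] = D^5[M](0) = 3840

M_X(t) = 1/(1 - 2*t)
D^5[M](t) = 3840/(64*t^6 - 192*t^5 + 240*t^4 - 160*t^3 + 60*t^2 - 12*t + 1)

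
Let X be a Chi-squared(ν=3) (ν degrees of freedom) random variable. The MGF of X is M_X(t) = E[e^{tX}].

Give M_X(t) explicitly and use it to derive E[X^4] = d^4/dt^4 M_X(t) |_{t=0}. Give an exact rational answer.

E[X^4] = d^4M/dt^4 |_{t=0} = 945

M_X(t) = (1 - 2*t)^(-3/2)
dM/dt = 3/(4*t^2*√(1 - 2*t) - 4*t*√(1 - 2*t) + √(1 - 2*t))
d^2M/dt^2 = -15/(8*t^3*√(1 - 2*t) - 12*t^2*√(1 - 2*t) + 6*t*√(1 - 2*t) - √(1 - 2*t))
d^3M/dt^3 = 105/(16*t^4*√(1 - 2*t) - 32*t^3*√(1 - 2*t) + 24*t^2*√(1 - 2*t) - 8*t*√(1 - 2*t) + √(1 - 2*t))
d^4M/dt^4 = -945/(32*t^5*√(1 - 2*t) - 80*t^4*√(1 - 2*t) + 80*t^3*√(1 - 2*t) - 40*t^2*√(1 - 2*t) + 10*t*√(1 - 2*t) - √(1 - 2*t))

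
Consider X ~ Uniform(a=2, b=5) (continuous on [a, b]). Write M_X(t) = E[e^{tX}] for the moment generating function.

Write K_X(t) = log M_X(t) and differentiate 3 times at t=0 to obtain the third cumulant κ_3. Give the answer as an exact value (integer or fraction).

M_X(t) = (e^(5*t) - e^(2*t))/(3*t)
K_X(t) = log M_X(t) = -log(t) + log(e^(5*t) - e^(2*t)) - log(3)
K′(t) = (5*t*e^(3*t) - 2*t - e^(3*t) + 1)/(t*e^(3*t) - t)
K′′(t) = (-9*t^2*e^(3*t) + e^(6*t) - 2*e^(3*t) + 1)/(t^2*e^(6*t) - 2*t^2*e^(3*t) + t^2)
K′′′(t) = (27*t^3*e^(6*t) + 27*t^3*e^(3*t) - 2*e^(9*t) + 6*e^(6*t) - 6*e^(3*t) + 2)/(t^3*e^(9*t) - 3*t^3*e^(6*t) + 3*t^3*e^(3*t) - t^3)

κ_3 = K′′′(0) = 0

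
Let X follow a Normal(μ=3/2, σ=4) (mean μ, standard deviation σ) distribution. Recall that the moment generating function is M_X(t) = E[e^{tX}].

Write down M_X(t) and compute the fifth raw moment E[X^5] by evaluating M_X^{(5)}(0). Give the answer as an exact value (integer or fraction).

E[X^5] = M′′′′′(0) = 201843/32

M_X(t) = e^(8*t^2 + 3*t/2)
M′(t) = 16*t*e^(3*t/2)*e^(8*t^2) + 3*e^(3*t/2)*e^(8*t^2)/2
M′′(t) = 256*t^2*e^(3*t/2)*e^(8*t^2) + 48*t*e^(3*t/2)*e^(8*t^2) + 73*e^(3*t/2)*e^(8*t^2)/4
M′′′(t) = 4096*t^3*e^(3*t/2)*e^(8*t^2) + 1152*t^2*e^(3*t/2)*e^(8*t^2) + 876*t*e^(3*t/2)*e^(8*t^2) + 603*e^(3*t/2)*e^(8*t^2)/8
M′′′′(t) = 65536*t^4*e^(3*t/2)*e^(8*t^2) + 24576*t^3*e^(3*t/2)*e^(8*t^2) + 28032*t^2*e^(3*t/2)*e^(8*t^2) + 4824*t*e^(3*t/2)*e^(8*t^2) + 15825*e^(3*t/2)*e^(8*t^2)/16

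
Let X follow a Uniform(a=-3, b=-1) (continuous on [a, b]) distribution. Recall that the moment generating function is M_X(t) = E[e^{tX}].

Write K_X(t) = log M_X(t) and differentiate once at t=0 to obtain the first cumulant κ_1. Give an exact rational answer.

M_X(t) = (e^(-t) - e^(-3*t))/(2*t)
K_X(t) = log M_X(t) = -log(t) + log(e^(-t) - e^(-3*t)) - log(2)
dK/dt = (-t*e^(2*t) + 3*t - e^(2*t) + 1)/(t*e^(2*t) - t)

κ_1 = dK/dt |_{t=0} = -2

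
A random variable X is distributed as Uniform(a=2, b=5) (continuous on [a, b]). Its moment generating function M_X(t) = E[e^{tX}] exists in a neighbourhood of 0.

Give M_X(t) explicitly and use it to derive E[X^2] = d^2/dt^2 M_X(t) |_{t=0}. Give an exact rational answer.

M_X(t) = (e^(5*t) - e^(2*t))/(3*t)
M^(2)(t) = (25*t^2*e^(5*t) - 4*t^2*e^(2*t) - 10*t*e^(5*t) + 4*t*e^(2*t) + 2*e^(5*t) - 2*e^(2*t))/(3*t^3)

E[X^2] = M^(2)(0) = 13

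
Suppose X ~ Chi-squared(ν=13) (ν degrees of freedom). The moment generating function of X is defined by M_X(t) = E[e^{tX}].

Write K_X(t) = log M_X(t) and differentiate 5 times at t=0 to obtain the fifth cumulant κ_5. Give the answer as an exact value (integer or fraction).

M_X(t) = (1 - 2*t)^(-13/2)
K_X(t) = log M_X(t) = -13*log(1 - 2*t)/2
dK/dt = -13/(2*t - 1)
d^2K/dt^2 = 26/(4*t^2 - 4*t + 1)
d^3K/dt^3 = -104/(8*t^3 - 12*t^2 + 6*t - 1)
d^4K/dt^4 = 624/(16*t^4 - 32*t^3 + 24*t^2 - 8*t + 1)
d^5K/dt^5 = -4992/(32*t^5 - 80*t^4 + 80*t^3 - 40*t^2 + 10*t - 1)

κ_5 = d^5K/dt^5 |_{t=0} = 4992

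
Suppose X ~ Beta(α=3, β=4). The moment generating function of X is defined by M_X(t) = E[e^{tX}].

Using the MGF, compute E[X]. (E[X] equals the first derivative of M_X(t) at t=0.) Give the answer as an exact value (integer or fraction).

M_X(t) = ₁F₁(3; 7; t)
M^(1)(t) = 3*₁F₁(4; 8; t)/7

E[X] = M^(1)(0) = 3/7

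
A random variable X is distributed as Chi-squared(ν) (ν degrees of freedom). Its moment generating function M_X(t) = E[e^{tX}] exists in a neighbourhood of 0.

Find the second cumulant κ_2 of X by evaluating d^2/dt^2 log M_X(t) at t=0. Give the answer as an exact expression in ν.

κ_2 = d^2K/dt^2 |_{t=0} = 2*ν

M_X(t) = (1 - 2*t)^(-ν/2)
K_X(t) = log M_X(t) = -ν*log(1 - 2*t)/2
dK/dt = -ν/(2*t - 1)
d^2K/dt^2 = 2*ν/(4*t^2 - 4*t + 1)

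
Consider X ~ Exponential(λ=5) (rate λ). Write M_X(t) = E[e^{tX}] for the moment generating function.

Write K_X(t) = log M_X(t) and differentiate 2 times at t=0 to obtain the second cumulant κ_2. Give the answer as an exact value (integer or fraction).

M_X(t) = 5/(5 - t)
K_X(t) = log M_X(t) = -log(5 - t) + log(5)
K′(t) = -1/(t - 5)
K′′(t) = 1/(t^2 - 10*t + 25)

κ_2 = K′′(0) = 1/25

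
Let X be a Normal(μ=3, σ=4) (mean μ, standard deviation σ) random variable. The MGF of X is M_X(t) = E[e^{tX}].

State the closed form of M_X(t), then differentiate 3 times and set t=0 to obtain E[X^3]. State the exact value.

E[X^3] = D^3[M](0) = 171

M_X(t) = e^(8*t^2 + 3*t)
D^3[M](t) = 4096*t^3*e^(3*t)*e^(8*t^2) + 2304*t^2*e^(3*t)*e^(8*t^2) + 1200*t*e^(3*t)*e^(8*t^2) + 171*e^(3*t)*e^(8*t^2)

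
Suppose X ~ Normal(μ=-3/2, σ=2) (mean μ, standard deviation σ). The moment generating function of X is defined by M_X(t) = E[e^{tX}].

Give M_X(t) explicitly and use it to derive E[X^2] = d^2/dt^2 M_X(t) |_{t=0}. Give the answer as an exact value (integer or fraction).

M_X(t) = e^(2*t^2 - 3*t/2)
M′(t) = 4*t*e^(-3*t/2)*e^(2*t^2) - 3*e^(-3*t/2)*e^(2*t^2)/2
M′′(t) = (64*t^2*e^(2*t^2) - 48*t*e^(2*t^2) + 25*e^(2*t^2))*e^(-3*t/2)/4

E[X^2] = M′′(0) = 25/4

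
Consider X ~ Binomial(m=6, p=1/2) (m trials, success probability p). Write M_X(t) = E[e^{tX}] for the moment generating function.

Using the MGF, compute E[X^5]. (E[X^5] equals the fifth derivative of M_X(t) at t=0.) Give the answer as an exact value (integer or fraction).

M_X(t) = (e^(t)/2 + 1/2)^6
M^(5)(t) = 243*e^(6*t)/2 + 9375*e^(5*t)/32 + 240*e^(4*t) + 1215*e^(3*t)/16 + 15*e^(2*t)/2 + 3*e^(t)/32

E[X^5] = M^(5)(0) = 738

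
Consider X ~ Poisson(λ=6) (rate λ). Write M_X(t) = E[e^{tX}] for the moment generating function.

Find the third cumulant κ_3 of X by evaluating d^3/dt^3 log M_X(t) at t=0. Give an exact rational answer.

κ_3 = d^3K/dt^3 |_{t=0} = 6

M_X(t) = e^(6*e^(t) - 6)
K_X(t) = log M_X(t) = 6*e^(t) - 6
dK/dt = 6*e^(t)
d^2K/dt^2 = 6*e^(t)
d^3K/dt^3 = 6*e^(t)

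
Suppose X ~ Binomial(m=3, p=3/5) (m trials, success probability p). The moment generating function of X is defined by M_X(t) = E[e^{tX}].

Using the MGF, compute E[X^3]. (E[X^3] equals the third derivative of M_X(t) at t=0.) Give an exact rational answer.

E[X^3] = M^(3)(0) = 1197/125

M_X(t) = (3*e^(t)/5 + 2/5)^3
M^(3)(t) = 729*e^(3*t)/125 + 432*e^(2*t)/125 + 36*e^(t)/125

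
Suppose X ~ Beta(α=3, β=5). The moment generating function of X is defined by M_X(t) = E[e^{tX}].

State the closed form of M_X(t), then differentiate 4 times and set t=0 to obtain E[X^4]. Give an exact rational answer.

M_X(t) = ₁F₁(3; 8; t)
M′(t) = 3*₁F₁(4; 9; t)/8
M′′(t) = ₁F₁(5; 10; t)/6
M′′′(t) = ₁F₁(6; 11; t)/12
M′′′′(t) = ₁F₁(7; 12; t)/22

E[X^4] = M′′′′(0) = 1/22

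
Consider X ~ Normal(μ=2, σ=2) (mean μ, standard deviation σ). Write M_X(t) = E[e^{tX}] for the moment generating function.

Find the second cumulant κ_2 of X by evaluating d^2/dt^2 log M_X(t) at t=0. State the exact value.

κ_2 = D^2[K](0) = 4

M_X(t) = e^(2*t^2 + 2*t)
K_X(t) = log M_X(t) = 2*t^2 + 2*t
D^2[K](t) = 4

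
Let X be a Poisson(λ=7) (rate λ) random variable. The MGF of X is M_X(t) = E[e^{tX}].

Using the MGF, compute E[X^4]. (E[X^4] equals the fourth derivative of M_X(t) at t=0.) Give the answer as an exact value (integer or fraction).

M_X(t) = e^(7*e^(t) - 7)
D^4[M](t) = (2401*e^(4*t)*e^(7*e^(t)) + 2058*e^(3*t)*e^(7*e^(t)) + 343*e^(2*t)*e^(7*e^(t)) + 7*e^(t)*e^(7*e^(t)))*e^(-7)

E[X^4] = D^4[M](0) = 4809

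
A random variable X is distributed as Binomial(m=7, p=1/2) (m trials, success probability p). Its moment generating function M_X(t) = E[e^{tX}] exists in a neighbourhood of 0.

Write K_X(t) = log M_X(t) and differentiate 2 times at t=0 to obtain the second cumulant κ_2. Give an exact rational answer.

κ_2 = K′′(0) = 7/4

M_X(t) = (e^(t)/2 + 1/2)^7
K_X(t) = log M_X(t) = 7*log(e^(t)/2 + 1/2)
K′(t) = 7*e^(t)/(e^(t) + 1)
K′′(t) = 7*e^(t)/(e^(2*t) + 2*e^(t) + 1)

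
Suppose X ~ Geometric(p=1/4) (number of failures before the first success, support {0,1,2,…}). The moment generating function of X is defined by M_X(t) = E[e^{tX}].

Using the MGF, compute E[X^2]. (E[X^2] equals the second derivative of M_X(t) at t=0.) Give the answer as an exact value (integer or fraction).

M_X(t) = 1/(4*(1 - 3*e^(t)/4))
dM/dt = 3*e^(t)/(9*e^(2*t) - 24*e^(t) + 16)
d^2M/dt^2 = (-9*e^(2*t) - 12*e^(t))/(27*e^(3*t) - 108*e^(2*t) + 144*e^(t) - 64)

E[X^2] = d^2M/dt^2 |_{t=0} = 21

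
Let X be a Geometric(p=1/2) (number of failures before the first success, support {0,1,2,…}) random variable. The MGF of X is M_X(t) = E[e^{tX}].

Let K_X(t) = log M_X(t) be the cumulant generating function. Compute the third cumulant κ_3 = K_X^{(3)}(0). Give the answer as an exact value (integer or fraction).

κ_3 = D^3[K](0) = 6

M_X(t) = 1/(2*(1 - e^(t)/2))
K_X(t) = log M_X(t) = -log(1 - e^(t)/2) - log(2)
D^3[K](t) = (-2*e^(2*t) - 4*e^(t))/(e^(3*t) - 6*e^(2*t) + 12*e^(t) - 8)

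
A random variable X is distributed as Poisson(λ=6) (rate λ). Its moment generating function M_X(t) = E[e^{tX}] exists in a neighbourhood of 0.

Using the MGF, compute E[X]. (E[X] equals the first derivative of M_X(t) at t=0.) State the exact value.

E[X] = M^(1)(0) = 6

M_X(t) = e^(6*e^(t) - 6)
M^(1)(t) = 6*e^(-6)*e^(t)*e^(6*e^(t))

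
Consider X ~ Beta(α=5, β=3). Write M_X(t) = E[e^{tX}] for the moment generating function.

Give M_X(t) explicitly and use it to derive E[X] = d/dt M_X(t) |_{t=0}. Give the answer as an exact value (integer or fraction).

M_X(t) = ₁F₁(5; 8; t)
M^(1)(t) = 5*₁F₁(6; 9; t)/8

E[X] = M^(1)(0) = 5/8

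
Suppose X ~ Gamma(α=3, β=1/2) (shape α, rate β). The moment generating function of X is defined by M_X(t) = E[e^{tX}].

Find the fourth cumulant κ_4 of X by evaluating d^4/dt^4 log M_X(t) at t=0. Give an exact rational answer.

κ_4 = K^(4)(0) = 288

M_X(t) = 1/(8*(1/2 - t)^3)
K_X(t) = log M_X(t) = -3*log(1/2 - t) - 3*log(2)
K^(4)(t) = 288/(16*t^4 - 32*t^3 + 24*t^2 - 8*t + 1)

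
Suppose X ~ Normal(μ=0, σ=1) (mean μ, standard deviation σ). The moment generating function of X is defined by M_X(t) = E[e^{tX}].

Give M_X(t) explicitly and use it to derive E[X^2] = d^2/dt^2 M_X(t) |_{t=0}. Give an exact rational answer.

E[X^2] = d^2M/dt^2 |_{t=0} = 1

M_X(t) = e^(t^2/2)
dM/dt = t*e^(t^2/2)
d^2M/dt^2 = t^2*e^(t^2/2) + e^(t^2/2)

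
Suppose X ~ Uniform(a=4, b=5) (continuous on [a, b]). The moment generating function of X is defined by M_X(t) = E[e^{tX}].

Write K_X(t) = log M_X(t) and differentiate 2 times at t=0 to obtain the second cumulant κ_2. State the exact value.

κ_2 = d^2K/dt^2 |_{t=0} = 1/12

M_X(t) = (e^(5*t) - e^(4*t))/t
K_X(t) = log M_X(t) = -log(t) + log(e^(5*t) - e^(4*t))
dK/dt = (5*t*e^(t) - 4*t - e^(t) + 1)/(t*e^(t) - t)
d^2K/dt^2 = (-t^2*e^(t) + e^(2*t) - 2*e^(t) + 1)/(t^2*e^(2*t) - 2*t^2*e^(t) + t^2)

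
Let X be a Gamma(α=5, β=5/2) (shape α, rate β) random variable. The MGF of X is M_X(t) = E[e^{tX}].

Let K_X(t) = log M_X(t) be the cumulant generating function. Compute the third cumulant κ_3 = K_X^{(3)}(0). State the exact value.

κ_3 = K′′′(0) = 16/25

M_X(t) = 3125/(32*(5/2 - t)^5)
K_X(t) = log M_X(t) = -5*log(5/2 - t) - 5*log(2) + 5*log(5)
K′(t) = -10/(2*t - 5)
K′′(t) = 20/(4*t^2 - 20*t + 25)
K′′′(t) = -80/(8*t^3 - 60*t^2 + 150*t - 125)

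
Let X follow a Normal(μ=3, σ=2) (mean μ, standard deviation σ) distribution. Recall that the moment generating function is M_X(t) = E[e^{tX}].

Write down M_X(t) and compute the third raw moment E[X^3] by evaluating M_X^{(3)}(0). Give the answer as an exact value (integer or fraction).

M_X(t) = e^(2*t^2 + 3*t)
D^3[M](t) = 64*t^3*e^(3*t)*e^(2*t^2) + 144*t^2*e^(3*t)*e^(2*t^2) + 156*t*e^(3*t)*e^(2*t^2) + 63*e^(3*t)*e^(2*t^2)

E[X^3] = D^3[M](0) = 63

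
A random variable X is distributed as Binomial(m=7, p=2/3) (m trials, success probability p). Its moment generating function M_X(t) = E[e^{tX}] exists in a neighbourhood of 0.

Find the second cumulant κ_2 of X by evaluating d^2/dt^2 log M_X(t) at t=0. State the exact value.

M_X(t) = (2*e^(t)/3 + 1/3)^7
K_X(t) = log M_X(t) = 7*log(2*e^(t)/3 + 1/3)
K′(t) = 14*e^(t)/(2*e^(t) + 1)
K′′(t) = 14*e^(t)/(4*e^(2*t) + 4*e^(t) + 1)

κ_2 = K′′(0) = 14/9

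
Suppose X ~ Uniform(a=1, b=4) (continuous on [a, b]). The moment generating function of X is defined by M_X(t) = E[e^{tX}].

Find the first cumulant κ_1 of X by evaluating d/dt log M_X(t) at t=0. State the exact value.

κ_1 = D[K](0) = 5/2

M_X(t) = (e^(4*t) - e^(t))/(3*t)
K_X(t) = log M_X(t) = -log(t) + log(e^(4*t) - e^(t)) - log(3)
D[K](t) = (4*t*e^(3*t) - t - e^(3*t) + 1)/(t*e^(3*t) - t)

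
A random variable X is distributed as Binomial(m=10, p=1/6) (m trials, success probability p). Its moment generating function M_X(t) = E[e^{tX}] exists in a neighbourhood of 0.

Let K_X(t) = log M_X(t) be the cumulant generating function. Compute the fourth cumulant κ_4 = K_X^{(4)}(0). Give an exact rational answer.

M_X(t) = (e^(t)/6 + 5/6)^10
K_X(t) = log M_X(t) = 10*log(e^(t)/6 + 5/6)
D^4[K](t) = (50*e^(3*t) - 1000*e^(2*t) + 1250*e^(t))/(e^(4*t) + 20*e^(3*t) + 150*e^(2*t) + 500*e^(t) + 625)

κ_4 = D^4[K](0) = 25/108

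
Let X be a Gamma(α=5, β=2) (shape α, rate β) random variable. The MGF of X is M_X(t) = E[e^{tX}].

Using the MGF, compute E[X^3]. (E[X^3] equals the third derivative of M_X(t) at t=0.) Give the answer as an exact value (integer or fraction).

M_X(t) = 32/(2 - t)^5
M^(3)(t) = 6720/(t^8 - 16*t^7 + 112*t^6 - 448*t^5 + 1120*t^4 - 1792*t^3 + 1792*t^2 - 1024*t + 256)

E[X^3] = M^(3)(0) = 105/4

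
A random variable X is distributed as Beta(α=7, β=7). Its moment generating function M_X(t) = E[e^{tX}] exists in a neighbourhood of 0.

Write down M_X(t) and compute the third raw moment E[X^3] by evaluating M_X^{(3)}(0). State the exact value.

M_X(t) = ₁F₁(7; 14; t)
M′(t) = ₁F₁(8; 15; t)/2
M′′(t) = 4*₁F₁(9; 16; t)/15
M′′′(t) = 3*₁F₁(10; 17; t)/20

E[X^3] = M′′′(0) = 3/20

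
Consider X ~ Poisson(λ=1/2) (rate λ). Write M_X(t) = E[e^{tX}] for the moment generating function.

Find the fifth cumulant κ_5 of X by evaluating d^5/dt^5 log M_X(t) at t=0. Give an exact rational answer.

M_X(t) = e^(e^(t)/2 - 1/2)
K_X(t) = log M_X(t) = e^(t)/2 - 1/2
K′(t) = e^(t)/2
K′′(t) = e^(t)/2
K′′′(t) = e^(t)/2
K′′′′(t) = e^(t)/2
K′′′′′(t) = e^(t)/2

κ_5 = K′′′′′(0) = 1/2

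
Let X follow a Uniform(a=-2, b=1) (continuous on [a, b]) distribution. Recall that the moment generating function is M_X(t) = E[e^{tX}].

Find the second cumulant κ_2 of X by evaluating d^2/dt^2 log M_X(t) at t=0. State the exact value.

M_X(t) = (e^(t) - e^(-2*t))/(3*t)
K_X(t) = log M_X(t) = -log(t) + log(e^(t) - e^(-2*t)) - log(3)
K^(2)(t) = (-9*t^2*e^(3*t) + e^(6*t) - 2*e^(3*t) + 1)/(t^2*e^(6*t) - 2*t^2*e^(3*t) + t^2)

κ_2 = K^(2)(0) = 3/4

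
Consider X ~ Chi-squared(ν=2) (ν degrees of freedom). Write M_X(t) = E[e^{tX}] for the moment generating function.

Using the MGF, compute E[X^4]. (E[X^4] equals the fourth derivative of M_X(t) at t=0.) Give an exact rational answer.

E[X^4] = M^(4)(0) = 384

M_X(t) = 1/(1 - 2*t)
M^(4)(t) = -384/(32*t^5 - 80*t^4 + 80*t^3 - 40*t^2 + 10*t - 1)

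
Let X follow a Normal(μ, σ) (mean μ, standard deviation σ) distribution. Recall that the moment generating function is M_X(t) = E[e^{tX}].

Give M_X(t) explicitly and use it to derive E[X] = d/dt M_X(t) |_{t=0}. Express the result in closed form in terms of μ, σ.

E[X] = M^(1)(0) = μ

M_X(t) = e^(μ*t + σ^2*t^2/2)
M^(1)(t) = μ*e^(μ*t)*e^(σ^2*t^2/2) + σ^2*t*e^(μ*t)*e^(σ^2*t^2/2)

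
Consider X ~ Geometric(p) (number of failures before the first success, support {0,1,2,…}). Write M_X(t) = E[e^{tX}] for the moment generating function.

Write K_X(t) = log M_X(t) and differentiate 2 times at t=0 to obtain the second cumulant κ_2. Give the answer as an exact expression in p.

κ_2 = d^2K/dt^2 |_{t=0} = (1 - p)/p^2

M_X(t) = p/(-(1 - p)*e^(t) + 1)
K_X(t) = log M_X(t) = log(p) - log(-(1 - p)*e^(t) + 1)
dK/dt = (-p*e^(t) + e^(t))/(p*e^(t) - e^(t) + 1)
d^2K/dt^2 = (-p*e^(t) + e^(t))/(p^2*e^(2*t) - 2*p*e^(2*t) + 2*p*e^(t) + e^(2*t) - 2*e^(t) + 1)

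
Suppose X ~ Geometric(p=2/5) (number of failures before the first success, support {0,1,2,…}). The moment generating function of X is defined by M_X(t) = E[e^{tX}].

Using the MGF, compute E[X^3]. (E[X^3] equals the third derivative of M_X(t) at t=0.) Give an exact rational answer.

E[X^3] = D^3[M](0) = 141/4

M_X(t) = 2/(5*(1 - 3*e^(t)/5))
D^3[M](t) = (54*e^(3*t) + 360*e^(2*t) + 150*e^(t))/(81*e^(4*t) - 540*e^(3*t) + 1350*e^(2*t) - 1500*e^(t) + 625)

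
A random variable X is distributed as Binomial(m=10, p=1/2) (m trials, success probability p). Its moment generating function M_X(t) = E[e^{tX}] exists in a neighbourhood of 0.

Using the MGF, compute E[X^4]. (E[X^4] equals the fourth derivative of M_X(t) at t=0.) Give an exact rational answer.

M_X(t) = (e^(t)/2 + 1/2)^10

E[X^4] = M′′′′(0) = 2035/2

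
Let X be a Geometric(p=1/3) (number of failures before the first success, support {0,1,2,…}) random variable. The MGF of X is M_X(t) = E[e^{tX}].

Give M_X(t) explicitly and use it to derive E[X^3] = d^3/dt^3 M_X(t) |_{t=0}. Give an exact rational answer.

E[X^3] = d^3M/dt^3 |_{t=0} = 74

M_X(t) = 1/(3*(1 - 2*e^(t)/3))
dM/dt = 2*e^(t)/(4*e^(2*t) - 12*e^(t) + 9)
d^2M/dt^2 = (-4*e^(2*t) - 6*e^(t))/(8*e^(3*t) - 36*e^(2*t) + 54*e^(t) - 27)
d^3M/dt^3 = (8*e^(3*t) + 48*e^(2*t) + 18*e^(t))/(16*e^(4*t) - 96*e^(3*t) + 216*e^(2*t) - 216*e^(t) + 81)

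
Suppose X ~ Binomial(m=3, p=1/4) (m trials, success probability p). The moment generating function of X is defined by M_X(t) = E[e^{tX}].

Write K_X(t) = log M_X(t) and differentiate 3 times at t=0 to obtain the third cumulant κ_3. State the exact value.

M_X(t) = (e^(t)/4 + 3/4)^3
K_X(t) = log M_X(t) = 3*log(e^(t)/4 + 3/4)
K^(3)(t) = (-9*e^(2*t) + 27*e^(t))/(e^(3*t) + 9*e^(2*t) + 27*e^(t) + 27)

κ_3 = K^(3)(0) = 9/32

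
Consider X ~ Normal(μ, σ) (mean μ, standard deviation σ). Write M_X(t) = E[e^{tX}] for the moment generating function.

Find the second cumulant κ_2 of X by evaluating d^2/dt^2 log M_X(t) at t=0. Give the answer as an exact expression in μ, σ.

κ_2 = D^2[K](0) = σ^2

M_X(t) = e^(μ*t + σ^2*t^2/2)
K_X(t) = log M_X(t) = μ*t + σ^2*t^2/2
D^2[K](t) = σ^2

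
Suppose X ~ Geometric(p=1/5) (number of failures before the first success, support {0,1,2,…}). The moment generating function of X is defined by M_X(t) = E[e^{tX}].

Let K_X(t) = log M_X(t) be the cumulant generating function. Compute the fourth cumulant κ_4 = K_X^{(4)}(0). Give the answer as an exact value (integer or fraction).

κ_4 = D^4[K](0) = 2420

M_X(t) = 1/(5*(1 - 4*e^(t)/5))
K_X(t) = log M_X(t) = -log(1 - 4*e^(t)/5) - log(5)
D^4[K](t) = (320*e^(3*t) + 1600*e^(2*t) + 500*e^(t))/(256*e^(4*t) - 1280*e^(3*t) + 2400*e^(2*t) - 2000*e^(t) + 625)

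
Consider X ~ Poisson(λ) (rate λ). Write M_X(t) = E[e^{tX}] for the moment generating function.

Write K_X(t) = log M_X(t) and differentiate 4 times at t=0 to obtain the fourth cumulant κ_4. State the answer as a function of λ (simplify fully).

κ_4 = D^4[K](0) = λ

M_X(t) = e^(λ*(e^(t) - 1))
K_X(t) = log M_X(t) = λ*(e^(t) - 1)
D^4[K](t) = λ*e^(t)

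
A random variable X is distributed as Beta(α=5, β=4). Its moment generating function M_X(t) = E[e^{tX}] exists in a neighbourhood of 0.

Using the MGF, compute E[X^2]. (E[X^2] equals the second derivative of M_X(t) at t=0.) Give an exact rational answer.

E[X^2] = M′′(0) = 1/3

M_X(t) = ₁F₁(5; 9; t)
M′(t) = 5*₁F₁(6; 10; t)/9
M′′(t) = ₁F₁(7; 11; t)/3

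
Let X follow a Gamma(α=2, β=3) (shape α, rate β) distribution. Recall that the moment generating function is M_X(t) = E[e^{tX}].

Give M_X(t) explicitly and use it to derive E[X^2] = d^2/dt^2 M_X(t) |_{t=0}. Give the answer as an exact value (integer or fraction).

E[X^2] = M′′(0) = 2/3

M_X(t) = 9/(3 - t)^2
M′(t) = -18/(t^3 - 9*t^2 + 27*t - 27)
M′′(t) = 54/(t^4 - 12*t^3 + 54*t^2 - 108*t + 81)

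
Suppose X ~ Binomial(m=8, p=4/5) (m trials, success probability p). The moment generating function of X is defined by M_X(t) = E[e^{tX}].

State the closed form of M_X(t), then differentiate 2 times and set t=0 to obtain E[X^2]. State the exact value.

E[X^2] = M′′(0) = 1056/25

M_X(t) = (4*e^(t)/5 + 1/5)^8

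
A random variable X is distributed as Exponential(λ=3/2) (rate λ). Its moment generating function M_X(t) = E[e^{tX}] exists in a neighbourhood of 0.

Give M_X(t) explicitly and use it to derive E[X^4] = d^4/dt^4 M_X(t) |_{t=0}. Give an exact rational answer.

M_X(t) = 3/(2*(3/2 - t))
dM/dt = 6/(4*t^2 - 12*t + 9)
d^2M/dt^2 = -24/(8*t^3 - 36*t^2 + 54*t - 27)
d^3M/dt^3 = 144/(16*t^4 - 96*t^3 + 216*t^2 - 216*t + 81)
d^4M/dt^4 = -1152/(32*t^5 - 240*t^4 + 720*t^3 - 1080*t^2 + 810*t - 243)

E[X^4] = d^4M/dt^4 |_{t=0} = 128/27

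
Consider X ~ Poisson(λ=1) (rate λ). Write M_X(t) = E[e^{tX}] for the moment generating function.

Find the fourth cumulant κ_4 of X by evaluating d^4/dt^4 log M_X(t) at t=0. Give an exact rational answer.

κ_4 = d^4K/dt^4 |_{t=0} = 1

M_X(t) = e^(e^(t) - 1)
K_X(t) = log M_X(t) = e^(t) - 1
dK/dt = e^(t)
d^2K/dt^2 = e^(t)
d^3K/dt^3 = e^(t)
d^4K/dt^4 = e^(t)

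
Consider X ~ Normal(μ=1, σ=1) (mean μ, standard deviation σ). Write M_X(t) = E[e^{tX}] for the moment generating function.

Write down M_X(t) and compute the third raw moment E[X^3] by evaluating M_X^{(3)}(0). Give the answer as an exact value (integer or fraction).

E[X^3] = D^3[M](0) = 4

M_X(t) = e^(t^2/2 + t)
D^3[M](t) = t^3*e^(t)*e^(t^2/2) + 3*t^2*e^(t)*e^(t^2/2) + 6*t*e^(t)*e^(t^2/2) + 4*e^(t)*e^(t^2/2)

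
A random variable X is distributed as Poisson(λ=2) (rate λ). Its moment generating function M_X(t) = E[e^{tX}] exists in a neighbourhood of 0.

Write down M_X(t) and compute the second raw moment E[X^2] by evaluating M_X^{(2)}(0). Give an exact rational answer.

M_X(t) = e^(2*e^(t) - 2)
M^(2)(t) = (4*e^(2*t)*e^(2*e^(t)) + 2*e^(t)*e^(2*e^(t)))*e^(-2)

E[X^2] = M^(2)(0) = 6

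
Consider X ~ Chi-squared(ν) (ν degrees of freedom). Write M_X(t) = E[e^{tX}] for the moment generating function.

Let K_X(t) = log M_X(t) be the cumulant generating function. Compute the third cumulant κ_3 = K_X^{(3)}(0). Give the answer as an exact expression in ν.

M_X(t) = (1 - 2*t)^(-ν/2)
K_X(t) = log M_X(t) = -ν*log(1 - 2*t)/2
K^(3)(t) = -8*ν/(8*t^3 - 12*t^2 + 6*t - 1)

κ_3 = K^(3)(0) = 8*ν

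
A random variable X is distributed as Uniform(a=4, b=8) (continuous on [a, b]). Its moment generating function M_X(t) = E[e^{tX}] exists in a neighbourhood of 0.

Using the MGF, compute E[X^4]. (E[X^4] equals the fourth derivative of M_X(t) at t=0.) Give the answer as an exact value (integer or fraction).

M_X(t) = (e^(8*t) - e^(4*t))/(4*t)
M′(t) = (8*t*e^(8*t) - 4*t*e^(4*t) - e^(8*t) + e^(4*t))/(4*t^2)
M′′(t) = (32*t^2*e^(8*t) - 8*t^2*e^(4*t) - 8*t*e^(8*t) + 4*t*e^(4*t) + e^(8*t) - e^(4*t))/(2*t^3)
M′′′(t) = (256*t^3*e^(8*t) - 32*t^3*e^(4*t) - 96*t^2*e^(8*t) + 24*t^2*e^(4*t) + 24*t*e^(8*t) - 12*t*e^(4*t) - 3*e^(8*t) + 3*e^(4*t))/(2*t^4)

E[X^4] = M′′′′(0) = 7936/5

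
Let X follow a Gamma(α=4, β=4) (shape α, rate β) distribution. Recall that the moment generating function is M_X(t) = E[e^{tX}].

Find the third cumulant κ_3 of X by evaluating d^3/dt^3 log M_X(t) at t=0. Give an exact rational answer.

κ_3 = K^(3)(0) = 1/8

M_X(t) = 256/(4 - t)^4
K_X(t) = log M_X(t) = -4*log(4 - t) + 8*log(2)
K^(3)(t) = -8/(t^3 - 12*t^2 + 48*t - 64)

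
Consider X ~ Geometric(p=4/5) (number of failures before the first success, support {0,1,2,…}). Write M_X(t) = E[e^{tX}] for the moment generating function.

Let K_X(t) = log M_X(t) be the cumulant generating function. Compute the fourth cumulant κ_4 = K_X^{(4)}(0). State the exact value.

M_X(t) = 4/(5*(1 - e^(t)/5))
K_X(t) = log M_X(t) = -log(1 - e^(t)/5) - log(5) + 2*log(2)
K^(4)(t) = (5*e^(3*t) + 100*e^(2*t) + 125*e^(t))/(e^(4*t) - 20*e^(3*t) + 150*e^(2*t) - 500*e^(t) + 625)

κ_4 = K^(4)(0) = 115/128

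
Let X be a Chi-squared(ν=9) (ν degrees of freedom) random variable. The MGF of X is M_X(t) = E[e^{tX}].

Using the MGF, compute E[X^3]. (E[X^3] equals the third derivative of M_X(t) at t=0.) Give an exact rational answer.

M_X(t) = (1 - 2*t)^(-9/2)

E[X^3] = D^3[M](0) = 1287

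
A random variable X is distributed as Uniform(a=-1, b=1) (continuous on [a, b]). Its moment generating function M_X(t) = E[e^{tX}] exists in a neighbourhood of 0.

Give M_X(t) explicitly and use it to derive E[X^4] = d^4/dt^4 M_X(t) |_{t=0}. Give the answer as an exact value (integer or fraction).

E[X^4] = M^(4)(0) = 1/5

M_X(t) = (e^(t) - e^(-t))/(2*t)
M^(4)(t) = (t^4*e^(2*t) - t^4 - 4*t^3*e^(2*t) - 4*t^3 + 12*t^2*e^(2*t) - 12*t^2 - 24*t*e^(2*t) - 24*t + 24*e^(2*t) - 24)*e^(-t)/(2*t^5)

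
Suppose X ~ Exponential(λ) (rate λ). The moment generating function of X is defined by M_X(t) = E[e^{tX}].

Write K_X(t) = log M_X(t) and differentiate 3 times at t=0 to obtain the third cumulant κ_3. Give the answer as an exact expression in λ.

κ_3 = D^3[K](0) = 2/λ^3

M_X(t) = λ/(λ - t)
K_X(t) = log M_X(t) = log(λ) - log(λ - t)
D^3[K](t) = -2/(-λ^3 + 3*λ^2*t - 3*λ*t^2 + t^3)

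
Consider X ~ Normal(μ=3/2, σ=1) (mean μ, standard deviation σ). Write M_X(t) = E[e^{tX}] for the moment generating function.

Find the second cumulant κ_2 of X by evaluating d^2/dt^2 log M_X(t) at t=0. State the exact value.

M_X(t) = e^(t^2/2 + 3*t/2)
K_X(t) = log M_X(t) = t^2/2 + 3*t/2
K^(2)(t) = 1

κ_2 = K^(2)(0) = 1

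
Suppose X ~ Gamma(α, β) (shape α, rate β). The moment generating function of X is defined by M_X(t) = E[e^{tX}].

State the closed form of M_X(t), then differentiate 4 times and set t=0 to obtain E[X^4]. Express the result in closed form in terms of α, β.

M_X(t) = (β/(β - t))^α
dM/dt = -α*β^α*(1/(β - t))^α/(-β + t)
d^2M/dt^2 = (α^2*β^α*(1/(β - t))^α + α*β^α*(1/(β - t))^α)/(β^2 - 2*β*t + t^2)
d^3M/dt^3 = (-α^3*β^α*(1/(β - t))^α - 3*α^2*β^α*(1/(β - t))^α - 2*α*β^α*(1/(β - t))^α)/(-β^3 + 3*β^2*t - 3*β*t^2 + t^3)
d^4M/dt^4 = (α^4*β^α*(1/(β - t))^α + 6*α^3*β^α*(1/(β - t))^α + 11*α^2*β^α*(1/(β - t))^α + 6*α*β^α*(1/(β - t))^α)/(β^4 - 4*β^3*t + 6*β^2*t^2 - 4*β*t^3 + t^4)

E[X^4] = d^4M/dt^4 |_{t=0} = α*(α^3 + 6*α^2 + 11*α + 6)/β^4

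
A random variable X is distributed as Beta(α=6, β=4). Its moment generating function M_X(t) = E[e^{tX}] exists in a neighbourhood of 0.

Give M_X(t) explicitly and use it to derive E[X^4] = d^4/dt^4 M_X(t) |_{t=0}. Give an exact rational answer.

E[X^4] = M^(4)(0) = 126/715

M_X(t) = ₁F₁(6; 10; t)
M^(4)(t) = 126*₁F₁(10; 14; t)/715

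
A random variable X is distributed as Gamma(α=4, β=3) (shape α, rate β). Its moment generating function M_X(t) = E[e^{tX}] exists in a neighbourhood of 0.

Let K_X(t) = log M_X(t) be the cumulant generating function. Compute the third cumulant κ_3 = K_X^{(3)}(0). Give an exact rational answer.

M_X(t) = 81/(3 - t)^4
K_X(t) = log M_X(t) = -4*log(3 - t) + 4*log(3)
K′(t) = -4/(t - 3)
K′′(t) = 4/(t^2 - 6*t + 9)
K′′′(t) = -8/(t^3 - 9*t^2 + 27*t - 27)

κ_3 = K′′′(0) = 8/27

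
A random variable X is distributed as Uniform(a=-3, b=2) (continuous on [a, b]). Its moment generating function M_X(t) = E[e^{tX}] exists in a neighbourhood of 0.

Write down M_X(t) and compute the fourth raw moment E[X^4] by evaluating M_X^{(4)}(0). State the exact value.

E[X^4] = d^4M/dt^4 |_{t=0} = 11

M_X(t) = (e^(2*t) - e^(-3*t))/(5*t)
dM/dt = (2*t*e^(5*t) + 3*t - e^(5*t) + 1)*e^(-3*t)/(5*t^2)
d^2M/dt^2 = (4*t^2*e^(5*t) - 9*t^2 - 4*t*e^(5*t) - 6*t + 2*e^(5*t) - 2)*e^(-3*t)/(5*t^3)
d^3M/dt^3 = (8*t^3*e^(5*t) + 27*t^3 - 12*t^2*e^(5*t) + 27*t^2 + 12*t*e^(5*t) + 18*t - 6*e^(5*t) + 6)*e^(-3*t)/(5*t^4)
d^4M/dt^4 = (16*t^4*e^(5*t) - 81*t^4 - 32*t^3*e^(5*t) - 108*t^3 + 48*t^2*e^(5*t) - 108*t^2 - 48*t*e^(5*t) - 72*t + 24*e^(5*t) - 24)*e^(-3*t)/(5*t^5)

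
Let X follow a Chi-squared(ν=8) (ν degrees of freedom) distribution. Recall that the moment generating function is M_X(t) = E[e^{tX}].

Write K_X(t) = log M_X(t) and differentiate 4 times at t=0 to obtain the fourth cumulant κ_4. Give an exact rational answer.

κ_4 = D^4[K](0) = 384

M_X(t) = (1 - 2*t)^(-4)
K_X(t) = log M_X(t) = -4*log(1 - 2*t)
D^4[K](t) = 384/(16*t^4 - 32*t^3 + 24*t^2 - 8*t + 1)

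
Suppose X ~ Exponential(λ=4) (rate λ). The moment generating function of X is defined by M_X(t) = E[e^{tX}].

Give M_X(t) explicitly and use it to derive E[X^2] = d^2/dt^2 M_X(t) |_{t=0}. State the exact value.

M_X(t) = 4/(4 - t)
M^(2)(t) = -8/(t^3 - 12*t^2 + 48*t - 64)

E[X^2] = M^(2)(0) = 1/8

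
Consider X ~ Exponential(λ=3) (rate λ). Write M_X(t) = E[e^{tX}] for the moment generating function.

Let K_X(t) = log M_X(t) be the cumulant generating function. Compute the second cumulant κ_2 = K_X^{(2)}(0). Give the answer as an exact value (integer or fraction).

κ_2 = D^2[K](0) = 1/9

M_X(t) = 3/(3 - t)
K_X(t) = log M_X(t) = -log(3 - t) + log(3)
D^2[K](t) = 1/(t^2 - 6*t + 9)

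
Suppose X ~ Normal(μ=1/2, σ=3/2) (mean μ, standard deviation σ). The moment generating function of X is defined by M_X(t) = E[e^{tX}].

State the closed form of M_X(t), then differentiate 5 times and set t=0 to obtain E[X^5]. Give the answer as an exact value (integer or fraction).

M_X(t) = e^(9*t^2/8 + t/2)
M′(t) = 9*t*e^(t/2)*e^(9*t^2/8)/4 + e^(t/2)*e^(9*t^2/8)/2
M′′(t) = 81*t^2*e^(t/2)*e^(9*t^2/8)/16 + 9*t*e^(t/2)*e^(9*t^2/8)/4 + 5*e^(t/2)*e^(9*t^2/8)/2
M′′′(t) = 729*t^3*e^(t/2)*e^(9*t^2/8)/64 + 243*t^2*e^(t/2)*e^(9*t^2/8)/32 + 135*t*e^(t/2)*e^(9*t^2/8)/8 + 7*e^(t/2)*e^(9*t^2/8)/2
M′′′′(t) = 6561*t^4*e^(t/2)*e^(9*t^2/8)/256 + 729*t^3*e^(t/2)*e^(9*t^2/8)/32 + 1215*t^2*e^(t/2)*e^(9*t^2/8)/16 + 63*t*e^(t/2)*e^(9*t^2/8)/2 + 149*e^(t/2)*e^(9*t^2/8)/8

E[X^5] = M′′′′′(0) = 653/16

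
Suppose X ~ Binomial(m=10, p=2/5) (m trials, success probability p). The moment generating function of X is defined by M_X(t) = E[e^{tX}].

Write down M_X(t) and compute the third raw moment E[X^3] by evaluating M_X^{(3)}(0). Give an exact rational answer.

M_X(t) = (2*e^(t)/5 + 3/5)^10

E[X^3] = M^(3)(0) = 2332/25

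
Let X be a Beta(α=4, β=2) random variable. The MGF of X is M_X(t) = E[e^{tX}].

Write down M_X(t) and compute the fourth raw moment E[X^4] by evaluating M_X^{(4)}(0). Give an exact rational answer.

M_X(t) = ₁F₁(4; 6; t)
M′(t) = 2*₁F₁(5; 7; t)/3
M′′(t) = 10*₁F₁(6; 8; t)/21
M′′′(t) = 5*₁F₁(7; 9; t)/14
M′′′′(t) = 5*₁F₁(8; 10; t)/18

E[X^4] = M′′′′(0) = 5/18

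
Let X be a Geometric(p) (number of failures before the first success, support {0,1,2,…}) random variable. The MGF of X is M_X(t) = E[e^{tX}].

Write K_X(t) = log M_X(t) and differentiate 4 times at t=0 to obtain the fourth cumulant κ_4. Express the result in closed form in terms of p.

M_X(t) = p/(-(1 - p)*e^(t) + 1)
K_X(t) = log M_X(t) = log(p) - log(-(1 - p)*e^(t) + 1)

κ_4 = D^4[K](0) = (-p^3 + 7*p^2 - 12*p + 6)/p^4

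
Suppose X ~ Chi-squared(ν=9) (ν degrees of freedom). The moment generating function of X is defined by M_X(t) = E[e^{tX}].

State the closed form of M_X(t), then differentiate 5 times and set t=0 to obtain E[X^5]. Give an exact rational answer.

M_X(t) = (1 - 2*t)^(-9/2)
M′(t) = -9/(32*t^5*√(1 - 2*t) - 80*t^4*√(1 - 2*t) + 80*t^3*√(1 - 2*t) - 40*t^2*√(1 - 2*t) + 10*t*√(1 - 2*t) - √(1 - 2*t))
M′′(t) = 99/(64*t^6*√(1 - 2*t) - 192*t^5*√(1 - 2*t) + 240*t^4*√(1 - 2*t) - 160*t^3*√(1 - 2*t) + 60*t^2*√(1 - 2*t) - 12*t*√(1 - 2*t) + √(1 - 2*t))

E[X^5] = M′′′′′(0) = 328185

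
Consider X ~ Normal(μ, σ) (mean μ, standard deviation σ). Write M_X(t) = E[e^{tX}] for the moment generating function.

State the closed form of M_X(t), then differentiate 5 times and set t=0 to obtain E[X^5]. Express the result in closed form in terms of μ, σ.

M_X(t) = e^(μ*t + σ^2*t^2/2)
dM/dt = μ*e^(μ*t)*e^(σ^2*t^2/2) + σ^2*t*e^(μ*t)*e^(σ^2*t^2/2)
d^2M/dt^2 = μ^2*e^(μ*t)*e^(σ^2*t^2/2) + 2*μ*σ^2*t*e^(μ*t)*e^(σ^2*t^2/2) + σ^4*t^2*e^(μ*t)*e^(σ^2*t^2/2) + σ^2*e^(μ*t)*e^(σ^2*t^2/2)

E[X^5] = d^5M/dt^5 |_{t=0} = μ*(μ^4 + 10*μ^2*σ^2 + 15*σ^4)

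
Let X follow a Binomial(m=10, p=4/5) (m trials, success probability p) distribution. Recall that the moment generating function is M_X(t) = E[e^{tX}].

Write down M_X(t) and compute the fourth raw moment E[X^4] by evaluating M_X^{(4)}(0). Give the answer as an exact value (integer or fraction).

M_X(t) = (4*e^(t)/5 + 1/5)^10

E[X^4] = d^4M/dt^4 |_{t=0} = 585928/125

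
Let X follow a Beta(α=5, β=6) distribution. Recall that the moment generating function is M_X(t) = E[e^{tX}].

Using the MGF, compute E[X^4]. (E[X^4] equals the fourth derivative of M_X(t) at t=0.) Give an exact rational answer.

M_X(t) = ₁F₁(5; 11; t)
M′(t) = 5*₁F₁(6; 12; t)/11
M′′(t) = 5*₁F₁(7; 13; t)/22
M′′′(t) = 35*₁F₁(8; 14; t)/286
M′′′′(t) = 10*₁F₁(9; 15; t)/143

E[X^4] = M′′′′(0) = 10/143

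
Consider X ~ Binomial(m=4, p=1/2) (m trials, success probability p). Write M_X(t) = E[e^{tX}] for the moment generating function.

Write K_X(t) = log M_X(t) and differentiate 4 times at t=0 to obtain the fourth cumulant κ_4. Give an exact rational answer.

κ_4 = K^(4)(0) = -1/2

M_X(t) = (e^(t)/2 + 1/2)^4
K_X(t) = log M_X(t) = 4*log(e^(t)/2 + 1/2)
K^(4)(t) = (4*e^(3*t) - 16*e^(2*t) + 4*e^(t))/(e^(4*t) + 4*e^(3*t) + 6*e^(2*t) + 4*e^(t) + 1)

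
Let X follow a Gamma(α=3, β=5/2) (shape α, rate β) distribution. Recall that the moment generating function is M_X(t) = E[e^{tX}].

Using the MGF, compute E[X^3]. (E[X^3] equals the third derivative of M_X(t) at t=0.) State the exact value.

E[X^3] = M′′′(0) = 96/25

M_X(t) = 125/(8*(5/2 - t)^3)
M′(t) = 750/(16*t^4 - 160*t^3 + 600*t^2 - 1000*t + 625)
M′′(t) = -6000/(32*t^5 - 400*t^4 + 2000*t^3 - 5000*t^2 + 6250*t - 3125)
M′′′(t) = 60000/(64*t^6 - 960*t^5 + 6000*t^4 - 20000*t^3 + 37500*t^2 - 37500*t + 15625)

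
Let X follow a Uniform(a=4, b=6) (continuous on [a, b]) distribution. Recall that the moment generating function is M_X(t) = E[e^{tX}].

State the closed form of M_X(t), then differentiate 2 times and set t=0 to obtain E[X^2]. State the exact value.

E[X^2] = M^(2)(0) = 76/3

M_X(t) = (e^(6*t) - e^(4*t))/(2*t)
M^(2)(t) = (18*t^2*e^(6*t) - 8*t^2*e^(4*t) - 6*t*e^(6*t) + 4*t*e^(4*t) + e^(6*t) - e^(4*t))/t^3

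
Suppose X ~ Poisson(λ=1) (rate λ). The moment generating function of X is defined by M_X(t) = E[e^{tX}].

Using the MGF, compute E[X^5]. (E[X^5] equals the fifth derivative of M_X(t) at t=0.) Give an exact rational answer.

M_X(t) = e^(e^(t) - 1)
D^5[M](t) = (e^(5*t)*e^(e^(t)) + 10*e^(4*t)*e^(e^(t)) + 25*e^(3*t)*e^(e^(t)) + 15*e^(2*t)*e^(e^(t)) + e^(t)*e^(e^(t)))*e^(-1)

E[X^5] = D^5[M](0) = 52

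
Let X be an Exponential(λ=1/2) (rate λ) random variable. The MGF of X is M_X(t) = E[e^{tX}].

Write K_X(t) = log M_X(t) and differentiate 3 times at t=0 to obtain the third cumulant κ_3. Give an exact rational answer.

κ_3 = K′′′(0) = 16

M_X(t) = 1/(2*(1/2 - t))
K_X(t) = log M_X(t) = -log(1/2 - t) - log(2)
K′(t) = -2/(2*t - 1)
K′′(t) = 4/(4*t^2 - 4*t + 1)
K′′′(t) = -16/(8*t^3 - 12*t^2 + 6*t - 1)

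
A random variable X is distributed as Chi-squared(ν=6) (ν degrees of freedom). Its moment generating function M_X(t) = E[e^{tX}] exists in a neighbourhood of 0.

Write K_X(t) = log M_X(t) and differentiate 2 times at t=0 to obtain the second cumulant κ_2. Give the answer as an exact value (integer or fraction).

M_X(t) = (1 - 2*t)^(-3)
K_X(t) = log M_X(t) = -3*log(1 - 2*t)
dK/dt = -6/(2*t - 1)
d^2K/dt^2 = 12/(4*t^2 - 4*t + 1)

κ_2 = d^2K/dt^2 |_{t=0} = 12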